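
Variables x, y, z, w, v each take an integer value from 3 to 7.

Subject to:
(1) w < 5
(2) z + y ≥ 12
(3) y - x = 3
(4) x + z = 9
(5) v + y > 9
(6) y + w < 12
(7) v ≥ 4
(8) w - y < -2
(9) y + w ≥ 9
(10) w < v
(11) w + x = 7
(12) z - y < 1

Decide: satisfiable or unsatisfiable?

Satisfiable

The assignment x = 4, y = 7, z = 5, w = 3, v = 4 works:
  constraint 2 holds since z + y = 12.
  constraint 3 holds since y - x = 3.
The rest check out directly.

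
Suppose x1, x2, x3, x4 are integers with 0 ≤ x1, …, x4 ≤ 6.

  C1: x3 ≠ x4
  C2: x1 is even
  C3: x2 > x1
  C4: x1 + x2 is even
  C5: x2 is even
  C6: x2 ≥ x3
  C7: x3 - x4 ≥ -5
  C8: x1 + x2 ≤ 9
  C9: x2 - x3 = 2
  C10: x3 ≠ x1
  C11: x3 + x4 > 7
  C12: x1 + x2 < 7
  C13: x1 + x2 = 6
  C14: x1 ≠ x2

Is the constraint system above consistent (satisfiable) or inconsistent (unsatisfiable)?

Satisfiable

Try x1 = 0, x2 = 6, x3 = 4, x4 = 6.
Check constraint 7: x3 - x4 = -2; constraint 8: x1 + x2 = 6; constraint 9: x2 - x3 = 2. The remaining constraints are straightforward to verify.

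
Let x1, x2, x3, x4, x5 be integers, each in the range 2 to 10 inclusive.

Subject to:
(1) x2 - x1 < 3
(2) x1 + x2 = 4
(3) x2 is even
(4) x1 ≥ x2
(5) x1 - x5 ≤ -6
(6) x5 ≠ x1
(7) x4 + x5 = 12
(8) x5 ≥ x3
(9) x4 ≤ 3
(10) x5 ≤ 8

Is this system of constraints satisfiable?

Unsatisfiable

From constraint 9: x4 ≤ 3. From constraint 10: x5 ≤ 8. Hence x4 + x5 ≤ 11. But constraint 7 requires x4 + x5 = 12, and 12 > 11. Contradiction.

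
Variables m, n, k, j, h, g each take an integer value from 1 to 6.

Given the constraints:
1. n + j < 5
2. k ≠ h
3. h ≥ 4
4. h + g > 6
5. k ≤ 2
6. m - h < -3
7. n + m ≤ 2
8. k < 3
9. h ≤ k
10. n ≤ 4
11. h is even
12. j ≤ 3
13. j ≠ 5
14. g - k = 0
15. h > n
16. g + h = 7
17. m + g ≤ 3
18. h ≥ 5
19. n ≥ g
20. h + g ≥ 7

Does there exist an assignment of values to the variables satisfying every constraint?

Unsatisfiable

From constraints 5 and 9: h ≤ k ≤ 2. From constraints 10 and 19: g ≤ n ≤ 4. Hence h + g ≤ 6. But constraint 20 requires h + g ≥ 7, and 7 > 6. Contradiction.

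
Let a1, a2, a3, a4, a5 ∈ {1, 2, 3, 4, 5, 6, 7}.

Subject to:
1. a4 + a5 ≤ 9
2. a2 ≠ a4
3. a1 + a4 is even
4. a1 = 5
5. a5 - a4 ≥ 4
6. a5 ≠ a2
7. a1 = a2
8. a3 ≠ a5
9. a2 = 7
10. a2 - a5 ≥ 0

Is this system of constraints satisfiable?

Unsatisfiable

Constraint 4 fixes a1 = 5 and constraint 9 fixes a2 = 7, but constraint 7 requires a1 = a2. Since 5 ≠ 7, contradiction.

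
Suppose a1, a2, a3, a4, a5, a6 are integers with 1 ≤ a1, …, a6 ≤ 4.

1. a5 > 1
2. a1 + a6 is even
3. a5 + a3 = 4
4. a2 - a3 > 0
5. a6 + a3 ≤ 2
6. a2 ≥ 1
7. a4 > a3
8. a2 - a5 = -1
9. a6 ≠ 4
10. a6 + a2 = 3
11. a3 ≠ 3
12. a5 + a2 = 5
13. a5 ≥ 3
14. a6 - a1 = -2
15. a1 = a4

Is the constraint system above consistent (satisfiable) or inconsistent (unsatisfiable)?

Satisfiable

Setting (a1, a2, a3, a4, a5, a6) = (3, 2, 1, 3, 3, 1) satisfies everything: constraint 3: a5 + a3 = 4; constraint 4: a2 - a3 = 1, and the others follow.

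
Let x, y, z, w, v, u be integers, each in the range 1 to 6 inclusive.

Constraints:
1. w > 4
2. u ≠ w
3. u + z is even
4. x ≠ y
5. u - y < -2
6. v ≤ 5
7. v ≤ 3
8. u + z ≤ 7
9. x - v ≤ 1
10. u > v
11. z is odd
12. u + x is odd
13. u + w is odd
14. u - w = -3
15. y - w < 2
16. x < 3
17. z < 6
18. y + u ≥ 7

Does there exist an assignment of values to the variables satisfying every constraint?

Setting (x, y, z, w, v, u) = (2, 6, 1, 6, 1, 3) satisfies everything: constraint 5: u - y = -3; constraint 8: u + z = 4, and the others follow.

Satisfiable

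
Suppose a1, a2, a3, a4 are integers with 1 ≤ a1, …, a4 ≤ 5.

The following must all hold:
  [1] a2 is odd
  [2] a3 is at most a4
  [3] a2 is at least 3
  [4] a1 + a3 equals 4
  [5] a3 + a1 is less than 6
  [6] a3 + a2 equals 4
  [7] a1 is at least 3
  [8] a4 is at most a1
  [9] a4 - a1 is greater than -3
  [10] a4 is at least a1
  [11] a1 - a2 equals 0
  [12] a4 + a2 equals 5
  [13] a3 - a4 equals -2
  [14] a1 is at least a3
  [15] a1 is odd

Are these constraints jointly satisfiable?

Unsatisfiable

From constraints 7 and 10: a4 ≥ a1 ≥ 3. From constraint 3: a2 ≥ 3. Hence a4 + a2 ≥ 6. But constraint 12 requires a4 + a2 = 5, and 5 < 6. Contradiction.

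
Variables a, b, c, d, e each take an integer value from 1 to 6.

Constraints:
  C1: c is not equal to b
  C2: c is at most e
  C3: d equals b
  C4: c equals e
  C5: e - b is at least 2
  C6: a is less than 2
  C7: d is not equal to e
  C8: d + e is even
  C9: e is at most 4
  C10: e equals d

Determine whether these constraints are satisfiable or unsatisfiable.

Unsatisfiable

From constraints 3, 4, and 10, c = e = d = b, so c = b. But constraint 1 says c ≠ b. Contradiction.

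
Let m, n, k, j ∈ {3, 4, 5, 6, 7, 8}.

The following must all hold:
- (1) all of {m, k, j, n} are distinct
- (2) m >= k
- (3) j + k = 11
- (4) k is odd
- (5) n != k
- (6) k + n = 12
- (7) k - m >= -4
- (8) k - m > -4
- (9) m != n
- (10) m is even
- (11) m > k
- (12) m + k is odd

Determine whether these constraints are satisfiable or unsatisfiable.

Try m = 8, n = 7, k = 5, j = 6.
Check constraint 3: j + k = 11; constraint 6: k + n = 12. The remaining constraints are straightforward to verify.

Satisfiable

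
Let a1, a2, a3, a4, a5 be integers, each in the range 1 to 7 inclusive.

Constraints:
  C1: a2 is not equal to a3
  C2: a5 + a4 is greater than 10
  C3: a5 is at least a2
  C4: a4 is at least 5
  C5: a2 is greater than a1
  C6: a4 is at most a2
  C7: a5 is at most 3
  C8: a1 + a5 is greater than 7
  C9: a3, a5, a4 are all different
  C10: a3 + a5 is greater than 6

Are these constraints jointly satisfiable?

From constraints 4 and 6: a2 ≥ a4 and a4 ≥ 5, so a2 ≥ 5. From constraints 3 and 7: a2 ≤ a5 and a5 ≤ 3, so a2 ≤ 3. But 3 < 5, so no value of a2 works.

Unsatisfiable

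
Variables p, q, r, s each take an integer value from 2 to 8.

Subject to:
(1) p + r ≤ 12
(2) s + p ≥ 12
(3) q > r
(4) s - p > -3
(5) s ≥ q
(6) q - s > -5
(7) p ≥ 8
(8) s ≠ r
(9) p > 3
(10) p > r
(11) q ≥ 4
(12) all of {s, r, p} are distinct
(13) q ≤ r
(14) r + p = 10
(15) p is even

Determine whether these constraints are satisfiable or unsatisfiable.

Unsatisfiable

From constraints 11 and 13: r ≥ q ≥ 4. From constraint 7: p ≥ 8. Hence r + p ≥ 12. But constraint 14 requires r + p = 10, and 10 < 12. Contradiction.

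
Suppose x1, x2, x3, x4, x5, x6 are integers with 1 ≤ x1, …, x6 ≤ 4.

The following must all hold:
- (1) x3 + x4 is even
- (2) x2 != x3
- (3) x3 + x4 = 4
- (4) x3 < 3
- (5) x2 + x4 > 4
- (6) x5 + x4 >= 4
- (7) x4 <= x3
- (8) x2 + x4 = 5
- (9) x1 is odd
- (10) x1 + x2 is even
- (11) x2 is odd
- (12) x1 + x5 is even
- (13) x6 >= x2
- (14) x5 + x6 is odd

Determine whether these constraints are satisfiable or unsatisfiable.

Satisfiable

Setting (x1, x2, x3, x4, x5, x6) = (3, 3, 2, 2, 3, 4) satisfies everything: constraint 3: x3 + x4 = 4; constraint 5: x2 + x4 = 5, and the others follow.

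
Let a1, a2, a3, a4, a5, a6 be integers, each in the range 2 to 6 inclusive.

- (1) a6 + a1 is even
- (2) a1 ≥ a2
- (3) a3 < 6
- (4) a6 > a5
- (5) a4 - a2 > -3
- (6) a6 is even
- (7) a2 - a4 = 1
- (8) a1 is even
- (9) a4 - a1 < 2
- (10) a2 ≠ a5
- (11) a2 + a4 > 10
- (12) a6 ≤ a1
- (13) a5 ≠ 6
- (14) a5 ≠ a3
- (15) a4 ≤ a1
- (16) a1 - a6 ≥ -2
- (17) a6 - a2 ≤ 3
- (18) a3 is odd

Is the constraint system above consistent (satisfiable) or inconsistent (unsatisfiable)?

Take a1 = 6, a2 = 6, a3 = 3, a4 = 5, a5 = 2, a6 = 6. Then constraint 5: a4 - a2 = -1; constraint 7: a2 - a4 = 1, and every other listed constraint is also met.

Satisfiable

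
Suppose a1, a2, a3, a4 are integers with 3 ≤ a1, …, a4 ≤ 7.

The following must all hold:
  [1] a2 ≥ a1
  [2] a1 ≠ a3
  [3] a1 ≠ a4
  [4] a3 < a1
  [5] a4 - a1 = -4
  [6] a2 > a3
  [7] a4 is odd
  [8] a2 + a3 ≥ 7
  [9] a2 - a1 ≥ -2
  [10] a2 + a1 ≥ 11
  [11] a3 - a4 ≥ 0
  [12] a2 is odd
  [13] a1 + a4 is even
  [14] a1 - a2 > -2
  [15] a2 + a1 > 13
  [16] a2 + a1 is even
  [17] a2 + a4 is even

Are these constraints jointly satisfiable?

Setting (a1, a2, a3, a4) = (7, 7, 3, 3) satisfies everything: constraint 5: a4 - a1 = -4; constraint 8: a2 + a3 = 10; constraint 9: a2 - a1 = 0, and the others follow.

Satisfiable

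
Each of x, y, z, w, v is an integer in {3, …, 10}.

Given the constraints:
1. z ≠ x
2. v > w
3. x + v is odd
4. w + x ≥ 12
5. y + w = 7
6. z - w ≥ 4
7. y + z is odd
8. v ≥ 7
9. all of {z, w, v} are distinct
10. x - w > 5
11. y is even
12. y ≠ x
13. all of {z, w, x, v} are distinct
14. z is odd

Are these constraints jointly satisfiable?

Setting (x, y, z, w, v) = (10, 4, 7, 3, 9) satisfies everything: constraint 4: w + x = 13; constraint 5: y + w = 7, and the others follow.

Satisfiable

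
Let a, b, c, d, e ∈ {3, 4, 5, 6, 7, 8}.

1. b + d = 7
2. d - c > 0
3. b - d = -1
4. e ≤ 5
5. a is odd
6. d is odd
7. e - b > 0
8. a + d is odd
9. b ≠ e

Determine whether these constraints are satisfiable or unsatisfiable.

Unsatisfiable

Constraint 5 makes a odd and constraint 6 makes d odd, so a + d must be even. Constraint 8 says a + d is odd — contradiction.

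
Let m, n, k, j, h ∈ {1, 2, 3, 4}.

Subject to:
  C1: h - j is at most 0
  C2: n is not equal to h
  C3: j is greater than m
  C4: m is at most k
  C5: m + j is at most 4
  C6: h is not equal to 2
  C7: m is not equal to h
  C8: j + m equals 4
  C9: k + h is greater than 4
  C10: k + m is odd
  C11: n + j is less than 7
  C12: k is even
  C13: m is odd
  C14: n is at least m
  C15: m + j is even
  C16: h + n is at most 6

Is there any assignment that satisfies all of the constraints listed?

The assignment m = 1, n = 2, k = 4, j = 3, h = 3 works:
  constraint 1 holds since h - j = 0.
  constraint 5 holds since m + j = 4.
The rest check out directly.

Satisfiable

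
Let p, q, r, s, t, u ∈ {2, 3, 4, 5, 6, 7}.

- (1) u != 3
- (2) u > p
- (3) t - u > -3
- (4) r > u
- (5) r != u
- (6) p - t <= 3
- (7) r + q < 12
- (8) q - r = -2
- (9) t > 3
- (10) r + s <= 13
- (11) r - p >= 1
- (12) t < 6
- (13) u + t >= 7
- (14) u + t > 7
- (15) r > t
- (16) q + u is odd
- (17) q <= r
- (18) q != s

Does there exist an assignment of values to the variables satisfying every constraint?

One satisfying assignment is p = 4, q = 4, r = 6, s = 5, t = 4, u = 5.
For the less obvious constraints — constraint 3: t - u = -1; constraint 6: p - t = 0; constraint 7: r + q = 10 — and the others hold by inspection.

Satisfiable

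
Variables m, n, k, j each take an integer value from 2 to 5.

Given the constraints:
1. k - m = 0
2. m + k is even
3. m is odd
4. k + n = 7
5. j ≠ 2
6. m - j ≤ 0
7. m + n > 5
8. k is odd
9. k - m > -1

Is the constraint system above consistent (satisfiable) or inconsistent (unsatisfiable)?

Setting (m, n, k, j) = (3, 4, 3, 5) satisfies everything: constraint 1: k - m = 0; constraint 4: k + n = 7; constraint 6: m - j = -2, and the others follow.

Satisfiable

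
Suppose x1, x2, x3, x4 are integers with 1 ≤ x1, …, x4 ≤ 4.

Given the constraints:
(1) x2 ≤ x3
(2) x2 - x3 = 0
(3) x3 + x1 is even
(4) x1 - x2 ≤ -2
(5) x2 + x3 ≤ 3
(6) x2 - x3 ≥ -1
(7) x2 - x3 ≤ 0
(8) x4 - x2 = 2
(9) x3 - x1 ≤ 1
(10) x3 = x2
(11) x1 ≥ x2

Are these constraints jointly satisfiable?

Unsatisfiable

Constraints 4, 7, and 9 give x2 − x1 ≥ 2, x1 − x3 ≥ -1, x3 − x2 ≥ 0.
Adding all 3 inequalities: the left sides telescope to 0, and the right sides sum to 2 + (-1) + 0 = 1. So 0 ≥ 1, which is false.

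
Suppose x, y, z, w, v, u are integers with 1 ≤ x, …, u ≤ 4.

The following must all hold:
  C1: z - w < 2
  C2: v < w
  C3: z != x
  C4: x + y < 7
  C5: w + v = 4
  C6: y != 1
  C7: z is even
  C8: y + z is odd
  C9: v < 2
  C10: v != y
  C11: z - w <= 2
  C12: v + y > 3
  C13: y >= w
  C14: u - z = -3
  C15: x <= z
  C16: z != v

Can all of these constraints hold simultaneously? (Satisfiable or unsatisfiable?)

Try x = 3, y = 3, z = 4, w = 3, v = 1, u = 1.
Check constraint 1: z - w = 1; constraint 4: x + y = 6. The remaining constraints are straightforward to verify.

Satisfiable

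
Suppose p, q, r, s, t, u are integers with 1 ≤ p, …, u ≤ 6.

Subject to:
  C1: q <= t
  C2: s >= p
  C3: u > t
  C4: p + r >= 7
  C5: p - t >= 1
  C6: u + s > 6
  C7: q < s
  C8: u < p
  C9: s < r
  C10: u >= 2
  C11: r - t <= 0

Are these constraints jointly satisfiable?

Constraints 2, 3, 8, 9, and 11 give p ≤ s, s < r, r ≤ t, t < u, u < p. Chaining: p ≤ s < r ≤ t < u < p, which forces p < p — impossible.

Unsatisfiable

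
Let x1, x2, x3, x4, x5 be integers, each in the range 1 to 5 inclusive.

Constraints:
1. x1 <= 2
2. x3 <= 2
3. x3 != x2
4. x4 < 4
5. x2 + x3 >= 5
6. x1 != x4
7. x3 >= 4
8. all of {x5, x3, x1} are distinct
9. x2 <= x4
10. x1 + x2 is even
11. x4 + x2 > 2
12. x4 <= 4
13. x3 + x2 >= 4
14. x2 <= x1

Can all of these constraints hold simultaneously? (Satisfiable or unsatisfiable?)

From constraints 1 and 14: x2 ≤ x1 ≤ 2. From constraint 2: x3 ≤ 2. Hence x2 + x3 ≤ 4. But constraint 5 requires x2 + x3 ≥ 5, and 5 > 4. Contradiction.

Unsatisfiable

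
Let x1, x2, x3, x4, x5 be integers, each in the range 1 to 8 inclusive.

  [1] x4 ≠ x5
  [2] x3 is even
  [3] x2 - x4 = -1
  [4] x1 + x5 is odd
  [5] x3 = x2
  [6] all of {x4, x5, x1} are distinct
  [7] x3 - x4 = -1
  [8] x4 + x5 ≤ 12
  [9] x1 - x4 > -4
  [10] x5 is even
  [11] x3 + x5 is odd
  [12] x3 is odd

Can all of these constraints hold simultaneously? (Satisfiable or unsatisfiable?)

Unsatisfiable

Constraint 2 makes x3 even and constraint 10 makes x5 even, so x3 + x5 must be even. Constraint 11 says x3 + x5 is odd — contradiction.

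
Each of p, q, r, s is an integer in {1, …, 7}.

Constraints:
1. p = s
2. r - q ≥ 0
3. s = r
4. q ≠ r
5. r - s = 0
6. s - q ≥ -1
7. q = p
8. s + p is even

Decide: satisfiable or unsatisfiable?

From constraints 1, 3, and 7, q = p = s = r, so q = r. But constraint 4 says q ≠ r. Contradiction.

Unsatisfiable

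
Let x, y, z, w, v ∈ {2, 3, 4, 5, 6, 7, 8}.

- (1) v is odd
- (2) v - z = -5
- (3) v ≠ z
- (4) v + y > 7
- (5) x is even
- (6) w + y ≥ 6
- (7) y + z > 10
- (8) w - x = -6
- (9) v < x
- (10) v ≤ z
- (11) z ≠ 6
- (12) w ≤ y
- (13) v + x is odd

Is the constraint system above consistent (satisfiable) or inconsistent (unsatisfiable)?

Satisfiable

Try x = 8, y = 5, z = 8, w = 2, v = 3.
Check constraint 2: v - z = -5; constraint 4: v + y = 8. The remaining constraints are straightforward to verify.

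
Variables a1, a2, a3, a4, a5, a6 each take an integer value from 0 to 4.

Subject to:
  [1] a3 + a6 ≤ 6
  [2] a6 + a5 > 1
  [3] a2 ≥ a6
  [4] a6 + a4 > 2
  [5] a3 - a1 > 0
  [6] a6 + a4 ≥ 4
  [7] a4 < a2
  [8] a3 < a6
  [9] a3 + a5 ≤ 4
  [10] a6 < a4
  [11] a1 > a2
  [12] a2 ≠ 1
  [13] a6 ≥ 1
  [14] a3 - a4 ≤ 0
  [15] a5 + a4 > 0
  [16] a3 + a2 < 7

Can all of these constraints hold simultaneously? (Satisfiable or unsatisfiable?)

Unsatisfiable

Constraints 5, 7, 8, 10, and 11 give a2 < a1, a1 < a3, a3 < a6, a6 < a4, a4 < a2. Chaining: a2 < a1 < a3 < a6 < a4 < a2, which forces a2 < a2 — impossible.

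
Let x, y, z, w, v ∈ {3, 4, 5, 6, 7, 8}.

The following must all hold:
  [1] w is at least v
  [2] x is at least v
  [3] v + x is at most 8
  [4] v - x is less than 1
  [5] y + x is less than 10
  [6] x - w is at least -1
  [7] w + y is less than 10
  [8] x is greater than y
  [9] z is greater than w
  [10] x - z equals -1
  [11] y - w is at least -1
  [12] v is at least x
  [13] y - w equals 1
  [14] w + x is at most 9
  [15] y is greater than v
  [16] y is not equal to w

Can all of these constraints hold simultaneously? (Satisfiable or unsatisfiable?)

Constraints 8, 12, and 15 give x ≤ v, v < y, y < x. Chaining: x ≤ v < y < x, which forces x < x — impossible.

Unsatisfiable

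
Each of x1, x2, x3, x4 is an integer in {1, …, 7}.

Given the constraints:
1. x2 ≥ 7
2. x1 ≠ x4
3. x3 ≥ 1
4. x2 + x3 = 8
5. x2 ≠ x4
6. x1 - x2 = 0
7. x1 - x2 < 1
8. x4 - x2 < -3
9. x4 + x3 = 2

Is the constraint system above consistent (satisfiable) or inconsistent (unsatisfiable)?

Try x1 = 7, x2 = 7, x3 = 1, x4 = 1.
Check constraint 4: x2 + x3 = 8; constraint 6: x1 - x2 = 0. The remaining constraints are straightforward to verify.

Satisfiable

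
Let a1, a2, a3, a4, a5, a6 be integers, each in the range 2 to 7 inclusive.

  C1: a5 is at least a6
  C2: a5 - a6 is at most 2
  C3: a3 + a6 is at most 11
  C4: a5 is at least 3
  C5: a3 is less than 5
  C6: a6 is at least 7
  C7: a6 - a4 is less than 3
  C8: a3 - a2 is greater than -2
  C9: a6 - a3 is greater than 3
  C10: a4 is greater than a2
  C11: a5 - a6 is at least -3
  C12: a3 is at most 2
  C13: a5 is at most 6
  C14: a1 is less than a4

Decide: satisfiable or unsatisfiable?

From constraint 6: a6 ≥ 7. From constraints 1 and 13: a6 ≤ a5 and a5 ≤ 6, so a6 ≤ 6. But 6 < 7, so no value of a6 works.

Unsatisfiable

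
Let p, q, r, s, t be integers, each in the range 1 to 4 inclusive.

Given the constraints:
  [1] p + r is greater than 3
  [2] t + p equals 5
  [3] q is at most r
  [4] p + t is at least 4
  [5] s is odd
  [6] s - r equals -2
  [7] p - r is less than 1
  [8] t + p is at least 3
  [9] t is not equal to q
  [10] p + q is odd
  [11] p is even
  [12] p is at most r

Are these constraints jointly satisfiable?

The assignment p = 2, q = 1, r = 3, s = 1, t = 3 works:
  constraint 1 holds since p + r = 5.
  constraint 2 holds since t + p = 5.
  constraint 4 holds since p + t = 5.
The rest check out directly.

Satisfiable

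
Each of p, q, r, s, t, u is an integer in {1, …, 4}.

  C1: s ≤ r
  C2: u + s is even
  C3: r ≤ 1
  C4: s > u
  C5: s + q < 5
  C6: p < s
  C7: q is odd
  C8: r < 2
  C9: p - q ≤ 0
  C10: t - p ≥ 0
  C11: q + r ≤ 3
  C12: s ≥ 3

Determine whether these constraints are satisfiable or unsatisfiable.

From constraints 1 and 12: r ≥ s and s ≥ 3, so r ≥ 3. From constraint 3: r ≤ 1. But 1 < 3, so no value of r works.

Unsatisfiable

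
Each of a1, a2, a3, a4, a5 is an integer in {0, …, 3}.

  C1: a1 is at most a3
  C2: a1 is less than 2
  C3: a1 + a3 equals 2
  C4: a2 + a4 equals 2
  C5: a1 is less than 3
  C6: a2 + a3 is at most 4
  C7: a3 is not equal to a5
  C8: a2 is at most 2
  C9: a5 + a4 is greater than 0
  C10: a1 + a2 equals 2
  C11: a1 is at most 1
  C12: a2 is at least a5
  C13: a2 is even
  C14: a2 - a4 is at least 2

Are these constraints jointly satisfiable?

One satisfying assignment is a1 = 0, a2 = 2, a3 = 2, a4 = 0, a5 = 1.
For the less obvious constraints — constraint 3: a1 + a3 = 2; constraint 4: a2 + a4 = 2; constraint 6: a2 + a3 = 4 — and the others hold by inspection.

Satisfiable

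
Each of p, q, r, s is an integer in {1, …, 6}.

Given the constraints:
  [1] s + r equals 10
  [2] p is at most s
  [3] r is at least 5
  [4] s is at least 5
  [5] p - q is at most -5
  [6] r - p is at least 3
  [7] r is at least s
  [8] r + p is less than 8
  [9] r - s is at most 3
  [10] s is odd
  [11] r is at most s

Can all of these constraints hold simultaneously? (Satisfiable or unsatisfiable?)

Try p = 1, q = 6, r = 5, s = 5.
Check constraint 1: s + r = 10; constraint 5: p - q = -5; constraint 6: r - p = 4. The remaining constraints are straightforward to verify.

Satisfiable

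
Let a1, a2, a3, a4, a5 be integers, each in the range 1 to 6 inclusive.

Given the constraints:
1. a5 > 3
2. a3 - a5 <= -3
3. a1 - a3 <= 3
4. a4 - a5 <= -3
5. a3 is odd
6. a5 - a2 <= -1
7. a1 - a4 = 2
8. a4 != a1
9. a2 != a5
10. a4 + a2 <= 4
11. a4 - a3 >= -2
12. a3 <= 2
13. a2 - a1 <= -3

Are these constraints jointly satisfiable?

Unsatisfiable

Constraints 3, 4, 6, 11, and 13 give a5 − a4 ≥ 3, a4 − a3 ≥ -2, a3 − a1 ≥ -3, a1 − a2 ≥ 3, a2 − a5 ≥ 1.
Adding all 5 inequalities: the left sides telescope to 0, and the right sides sum to 3 + (-2) + (-3) + 3 + 1 = 2. So 0 ≥ 2, which is false.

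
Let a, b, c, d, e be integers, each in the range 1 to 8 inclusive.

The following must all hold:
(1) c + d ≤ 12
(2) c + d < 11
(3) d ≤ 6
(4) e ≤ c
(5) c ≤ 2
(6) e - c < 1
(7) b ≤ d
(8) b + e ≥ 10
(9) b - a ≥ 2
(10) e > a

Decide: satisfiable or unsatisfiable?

From constraints 3 and 7: b ≤ d ≤ 6. From constraints 4 and 5: e ≤ c ≤ 2. Hence b + e ≤ 8. But constraint 8 requires b + e ≥ 10, and 10 > 8. Contradiction.

Unsatisfiable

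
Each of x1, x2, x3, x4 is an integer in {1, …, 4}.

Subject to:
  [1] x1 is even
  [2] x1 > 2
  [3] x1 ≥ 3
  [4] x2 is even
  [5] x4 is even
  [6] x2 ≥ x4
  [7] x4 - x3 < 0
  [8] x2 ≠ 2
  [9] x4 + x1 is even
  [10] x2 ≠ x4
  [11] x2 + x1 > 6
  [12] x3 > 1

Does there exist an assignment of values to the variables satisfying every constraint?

Satisfiable

One satisfying assignment is x1 = 4, x2 = 4, x3 = 4, x4 = 2.
For the less obvious constraints — constraint 7: x4 - x3 = -2; constraint 11: x2 + x1 = 8 — and the others hold by inspection.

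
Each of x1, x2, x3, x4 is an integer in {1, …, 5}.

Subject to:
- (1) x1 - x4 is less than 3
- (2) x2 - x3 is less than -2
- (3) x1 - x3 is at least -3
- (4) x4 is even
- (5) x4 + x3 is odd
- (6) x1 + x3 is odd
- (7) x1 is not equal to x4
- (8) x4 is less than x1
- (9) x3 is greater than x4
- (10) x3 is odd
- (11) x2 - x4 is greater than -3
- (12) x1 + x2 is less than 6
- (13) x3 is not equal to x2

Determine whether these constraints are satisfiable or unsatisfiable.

Satisfiable

Try x1 = 4, x2 = 1, x3 = 5, x4 = 2.
Check constraint 1: x1 - x4 = 2; constraint 2: x2 - x3 = -4. The remaining constraints are straightforward to verify.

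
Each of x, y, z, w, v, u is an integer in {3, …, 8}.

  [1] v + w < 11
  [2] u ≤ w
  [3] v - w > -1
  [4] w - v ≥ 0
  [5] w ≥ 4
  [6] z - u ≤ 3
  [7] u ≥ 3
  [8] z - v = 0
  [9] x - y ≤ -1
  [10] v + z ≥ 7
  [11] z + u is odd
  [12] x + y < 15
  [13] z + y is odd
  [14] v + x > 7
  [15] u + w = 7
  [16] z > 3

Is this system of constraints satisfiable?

Satisfiable

Setting (x, y, z, w, v, u) = (6, 7, 4, 4, 4, 3) satisfies everything: constraint 1: v + w = 8; constraint 3: v - w = 0, and the others follow.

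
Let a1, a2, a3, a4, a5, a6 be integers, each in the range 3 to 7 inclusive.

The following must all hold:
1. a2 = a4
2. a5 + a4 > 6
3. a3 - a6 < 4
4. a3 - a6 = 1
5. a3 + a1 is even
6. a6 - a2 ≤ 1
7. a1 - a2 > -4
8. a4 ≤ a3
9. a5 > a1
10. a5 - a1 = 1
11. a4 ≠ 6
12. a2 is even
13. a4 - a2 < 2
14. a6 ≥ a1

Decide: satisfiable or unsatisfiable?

Take a1 = 3, a2 = 4, a3 = 5, a4 = 4, a5 = 4, a6 = 4. Then constraint 2: a5 + a4 = 8; constraint 3: a3 - a6 = 1; constraint 4: a3 - a6 = 1, and every other listed constraint is also met.

Satisfiable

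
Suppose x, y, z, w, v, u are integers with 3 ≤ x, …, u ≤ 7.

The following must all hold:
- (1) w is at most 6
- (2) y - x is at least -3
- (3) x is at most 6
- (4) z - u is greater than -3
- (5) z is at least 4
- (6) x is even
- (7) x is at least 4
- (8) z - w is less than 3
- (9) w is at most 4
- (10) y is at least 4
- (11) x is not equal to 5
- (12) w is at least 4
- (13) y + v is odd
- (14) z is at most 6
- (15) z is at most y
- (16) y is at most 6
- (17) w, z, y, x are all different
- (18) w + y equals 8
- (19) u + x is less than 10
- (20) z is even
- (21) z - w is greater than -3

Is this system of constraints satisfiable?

Constraints 1, 3, 5, 7, 10, 12, 14, and 16 confine each of w, z, y, x to the 3 values {4, …, 6}.
Constraint 17 requires all 4 of them to be distinct, but only 3 values are available — impossible by the pigeonhole principle.

Unsatisfiable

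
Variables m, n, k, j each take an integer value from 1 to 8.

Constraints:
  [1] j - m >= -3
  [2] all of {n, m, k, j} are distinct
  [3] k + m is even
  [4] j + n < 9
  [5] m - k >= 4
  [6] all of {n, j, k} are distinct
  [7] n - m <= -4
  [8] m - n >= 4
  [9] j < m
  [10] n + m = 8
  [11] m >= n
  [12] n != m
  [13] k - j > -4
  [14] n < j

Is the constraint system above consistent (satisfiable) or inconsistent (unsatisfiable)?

Satisfiable

Take m = 7, n = 1, k = 3, j = 6. Then constraint 1: j - m = -1; constraint 4: j + n = 7, and every other listed constraint is also met.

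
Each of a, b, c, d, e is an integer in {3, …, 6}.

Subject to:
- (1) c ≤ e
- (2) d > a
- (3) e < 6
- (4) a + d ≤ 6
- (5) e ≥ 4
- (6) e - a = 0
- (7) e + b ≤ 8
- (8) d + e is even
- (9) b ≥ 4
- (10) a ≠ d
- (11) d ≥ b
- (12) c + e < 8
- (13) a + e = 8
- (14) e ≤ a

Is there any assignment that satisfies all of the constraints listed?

From constraints 5 and 14: a ≥ e ≥ 4. From constraints 9 and 11: d ≥ b ≥ 4. Hence a + d ≥ 8. But constraint 4 requires a + d ≤ 6, and 6 < 8. Contradiction.

Unsatisfiable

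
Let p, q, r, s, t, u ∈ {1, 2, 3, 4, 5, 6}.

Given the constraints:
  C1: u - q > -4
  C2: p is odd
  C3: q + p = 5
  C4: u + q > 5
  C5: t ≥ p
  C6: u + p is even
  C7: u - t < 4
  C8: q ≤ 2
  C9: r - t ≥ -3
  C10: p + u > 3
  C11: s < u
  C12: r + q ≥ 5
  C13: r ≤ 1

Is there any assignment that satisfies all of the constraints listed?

Unsatisfiable

From constraint 13: r ≤ 1. From constraint 8: q ≤ 2. Hence r + q ≤ 3. But constraint 12 requires r + q ≥ 5, and 5 > 3. Contradiction.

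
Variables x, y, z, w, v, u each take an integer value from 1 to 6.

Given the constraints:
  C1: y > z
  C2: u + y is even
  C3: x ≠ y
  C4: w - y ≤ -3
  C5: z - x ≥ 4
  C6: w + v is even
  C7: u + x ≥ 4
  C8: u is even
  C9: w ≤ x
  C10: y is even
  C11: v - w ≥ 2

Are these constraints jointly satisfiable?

Satisfiable

Try x = 1, y = 6, z = 5, w = 1, v = 5, u = 6.
Check constraint 4: w - y = -5; constraint 5: z - x = 4; constraint 7: u + x = 7. The remaining constraints are straightforward to verify.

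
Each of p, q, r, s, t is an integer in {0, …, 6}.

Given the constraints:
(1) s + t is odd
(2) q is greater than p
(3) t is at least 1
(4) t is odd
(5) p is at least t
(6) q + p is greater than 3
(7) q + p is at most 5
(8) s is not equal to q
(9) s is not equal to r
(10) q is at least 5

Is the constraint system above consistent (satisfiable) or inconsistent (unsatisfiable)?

From constraint 10: q ≥ 5. From constraints 3 and 5: p ≥ t ≥ 1. Hence q + p ≥ 6. But constraint 7 requires q + p ≤ 5, and 5 < 6. Contradiction.

Unsatisfiable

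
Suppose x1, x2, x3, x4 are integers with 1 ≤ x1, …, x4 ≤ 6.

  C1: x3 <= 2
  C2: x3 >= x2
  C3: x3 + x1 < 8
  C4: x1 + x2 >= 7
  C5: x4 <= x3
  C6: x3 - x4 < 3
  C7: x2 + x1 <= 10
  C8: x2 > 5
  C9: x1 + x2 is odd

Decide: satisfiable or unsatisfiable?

From constraint 8: x2 ≥ 6. From constraints 1 and 2: x2 ≤ x3 and x3 ≤ 2, so x2 ≤ 2. But 2 < 6, so no value of x2 works.

Unsatisfiable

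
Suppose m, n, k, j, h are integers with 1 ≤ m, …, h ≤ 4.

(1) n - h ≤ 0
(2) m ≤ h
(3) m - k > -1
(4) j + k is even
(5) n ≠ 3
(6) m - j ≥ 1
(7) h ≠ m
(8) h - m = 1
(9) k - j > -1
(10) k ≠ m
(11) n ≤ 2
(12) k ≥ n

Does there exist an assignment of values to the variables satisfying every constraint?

Satisfiable

Take m = 2, n = 1, k = 1, j = 1, h = 3. Then constraint 1: n - h = -2; constraint 3: m - k = 1, and every other listed constraint is also met.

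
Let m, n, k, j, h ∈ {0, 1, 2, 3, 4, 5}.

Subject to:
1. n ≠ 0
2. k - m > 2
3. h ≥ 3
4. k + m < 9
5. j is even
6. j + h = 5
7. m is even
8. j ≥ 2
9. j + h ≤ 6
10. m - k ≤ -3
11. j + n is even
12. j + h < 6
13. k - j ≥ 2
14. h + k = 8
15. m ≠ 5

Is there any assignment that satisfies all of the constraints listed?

Setting (m, n, k, j, h) = (2, 2, 5, 2, 3) satisfies everything: constraint 2: k - m = 3; constraint 4: k + m = 7; constraint 6: j + h = 5, and the others follow.

Satisfiable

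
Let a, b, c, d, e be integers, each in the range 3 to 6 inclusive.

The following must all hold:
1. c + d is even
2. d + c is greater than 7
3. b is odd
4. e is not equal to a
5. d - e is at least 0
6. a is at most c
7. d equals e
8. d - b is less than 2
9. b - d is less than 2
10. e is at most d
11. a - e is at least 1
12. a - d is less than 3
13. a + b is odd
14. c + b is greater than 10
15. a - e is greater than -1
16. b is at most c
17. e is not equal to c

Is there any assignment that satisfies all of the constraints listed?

Satisfiable

The assignment a = 6, b = 5, c = 6, d = 4, e = 4 works:
  constraint 2 holds since d + c = 10.
  constraint 5 holds since d - e = 0.
The rest check out directly.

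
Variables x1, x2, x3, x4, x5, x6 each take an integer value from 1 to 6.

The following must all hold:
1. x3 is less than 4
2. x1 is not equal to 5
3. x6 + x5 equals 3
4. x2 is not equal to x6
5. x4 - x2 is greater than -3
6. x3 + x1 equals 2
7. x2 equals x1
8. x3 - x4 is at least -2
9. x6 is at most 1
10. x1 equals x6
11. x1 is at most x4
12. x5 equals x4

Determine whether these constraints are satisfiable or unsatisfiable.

From constraints 7 and 10, x2 = x1 = x6, so x2 = x6. But constraint 4 says x2 ≠ x6. Contradiction.

Unsatisfiable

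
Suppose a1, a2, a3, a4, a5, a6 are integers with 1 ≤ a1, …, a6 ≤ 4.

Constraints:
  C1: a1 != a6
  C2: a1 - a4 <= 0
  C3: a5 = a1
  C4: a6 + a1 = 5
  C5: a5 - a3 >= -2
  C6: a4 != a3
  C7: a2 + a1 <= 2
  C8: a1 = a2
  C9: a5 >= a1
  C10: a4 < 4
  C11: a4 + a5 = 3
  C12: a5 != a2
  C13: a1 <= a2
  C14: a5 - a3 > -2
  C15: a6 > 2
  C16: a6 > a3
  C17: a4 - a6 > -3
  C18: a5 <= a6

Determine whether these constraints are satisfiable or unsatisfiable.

From constraints 3 and 8, a5 = a1 = a2, so a5 = a2. But constraint 12 says a5 ≠ a2. Contradiction.

Unsatisfiable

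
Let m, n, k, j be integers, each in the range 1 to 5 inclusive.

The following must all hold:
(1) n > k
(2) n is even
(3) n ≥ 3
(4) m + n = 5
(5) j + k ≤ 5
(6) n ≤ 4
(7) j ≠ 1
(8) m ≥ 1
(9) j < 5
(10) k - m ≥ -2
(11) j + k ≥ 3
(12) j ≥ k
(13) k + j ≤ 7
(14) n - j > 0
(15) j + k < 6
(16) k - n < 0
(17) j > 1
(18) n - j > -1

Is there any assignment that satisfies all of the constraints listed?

Take m = 1, n = 4, k = 1, j = 3. Then constraint 4: m + n = 5; constraint 5: j + k = 4, and every other listed constraint is also met.

Satisfiable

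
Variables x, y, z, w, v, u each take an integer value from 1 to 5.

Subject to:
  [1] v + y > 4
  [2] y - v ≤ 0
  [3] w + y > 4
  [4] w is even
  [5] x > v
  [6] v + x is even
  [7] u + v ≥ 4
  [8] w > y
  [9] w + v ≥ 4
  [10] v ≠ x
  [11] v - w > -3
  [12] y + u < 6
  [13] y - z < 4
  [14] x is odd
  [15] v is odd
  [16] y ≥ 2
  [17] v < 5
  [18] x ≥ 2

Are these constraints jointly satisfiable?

Satisfiable

One satisfying assignment is x = 5, y = 3, z = 1, w = 4, v = 3, u = 1.
For the less obvious constraints — constraint 1: v + y = 6; constraint 2: y - v = 0 — and the others hold by inspection.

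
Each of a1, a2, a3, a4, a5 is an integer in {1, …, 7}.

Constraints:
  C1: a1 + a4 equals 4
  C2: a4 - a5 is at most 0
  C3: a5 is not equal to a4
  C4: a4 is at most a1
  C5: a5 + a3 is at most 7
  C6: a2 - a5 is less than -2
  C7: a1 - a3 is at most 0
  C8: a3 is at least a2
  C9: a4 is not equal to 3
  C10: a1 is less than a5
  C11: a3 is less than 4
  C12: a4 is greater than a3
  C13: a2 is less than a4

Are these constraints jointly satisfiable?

Unsatisfiable

Constraints 4, 7, and 12 give a3 < a4, a4 ≤ a1, a1 ≤ a3. Chaining: a3 < a4 ≤ a1 ≤ a3, which forces a3 < a3 — impossible.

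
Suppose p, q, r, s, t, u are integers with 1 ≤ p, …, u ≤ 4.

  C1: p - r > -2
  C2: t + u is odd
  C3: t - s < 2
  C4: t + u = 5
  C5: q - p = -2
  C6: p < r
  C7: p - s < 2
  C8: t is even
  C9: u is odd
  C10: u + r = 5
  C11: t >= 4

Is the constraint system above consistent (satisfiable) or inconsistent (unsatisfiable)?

Satisfiable

The assignment p = 3, q = 1, r = 4, s = 3, t = 4, u = 1 works:
  constraint 1 holds since p - r = -1.
  constraint 3 holds since t - s = 1.
The rest check out directly.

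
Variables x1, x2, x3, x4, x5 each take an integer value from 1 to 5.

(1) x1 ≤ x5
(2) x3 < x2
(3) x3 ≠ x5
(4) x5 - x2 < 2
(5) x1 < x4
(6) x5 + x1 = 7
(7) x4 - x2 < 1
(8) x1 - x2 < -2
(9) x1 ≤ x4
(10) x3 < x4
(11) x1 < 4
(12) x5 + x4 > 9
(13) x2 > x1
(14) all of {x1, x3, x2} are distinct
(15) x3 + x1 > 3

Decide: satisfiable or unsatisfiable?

Satisfiable

The assignment x1 = 2, x2 = 5, x3 = 3, x4 = 5, x5 = 5 works:
  constraint 4 holds since x5 - x2 = 0.
  constraint 6 holds since x5 + x1 = 7.
  constraint 7 holds since x4 - x2 = 0.
The rest check out directly.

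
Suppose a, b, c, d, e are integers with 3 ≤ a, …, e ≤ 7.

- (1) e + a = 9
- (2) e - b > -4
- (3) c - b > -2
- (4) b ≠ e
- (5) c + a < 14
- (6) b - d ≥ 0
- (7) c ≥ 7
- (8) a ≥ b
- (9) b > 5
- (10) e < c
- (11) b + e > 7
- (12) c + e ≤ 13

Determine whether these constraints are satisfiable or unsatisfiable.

Satisfiable

Try a = 6, b = 6, c = 7, d = 6, e = 3.
Check constraint 1: e + a = 9; constraint 2: e - b = -3. The remaining constraints are straightforward to verify.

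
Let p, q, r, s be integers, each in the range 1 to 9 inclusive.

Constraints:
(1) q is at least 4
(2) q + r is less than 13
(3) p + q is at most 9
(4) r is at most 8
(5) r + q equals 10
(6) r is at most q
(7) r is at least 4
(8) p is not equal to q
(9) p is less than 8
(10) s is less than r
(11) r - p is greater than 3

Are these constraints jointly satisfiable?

Take p = 1, q = 5, r = 5, s = 3. Then constraint 2: q + r = 10; constraint 3: p + q = 6; constraint 5: r + q = 10, and every other listed constraint is also met.

Satisfiable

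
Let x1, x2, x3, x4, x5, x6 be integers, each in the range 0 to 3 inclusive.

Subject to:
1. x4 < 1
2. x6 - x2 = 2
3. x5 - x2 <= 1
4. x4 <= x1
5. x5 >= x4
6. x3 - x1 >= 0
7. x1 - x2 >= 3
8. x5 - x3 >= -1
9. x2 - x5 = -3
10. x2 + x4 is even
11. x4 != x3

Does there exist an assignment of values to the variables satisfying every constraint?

Unsatisfiable

Constraints 3, 6, 7, and 8 give x2 − x5 ≥ -1, x5 − x3 ≥ -1, x3 − x1 ≥ 0, x1 − x2 ≥ 3.
Adding all 4 inequalities: the left sides telescope to 0, and the right sides sum to (-1) + (-1) + 0 + 3 = 1. So 0 ≥ 1, which is false.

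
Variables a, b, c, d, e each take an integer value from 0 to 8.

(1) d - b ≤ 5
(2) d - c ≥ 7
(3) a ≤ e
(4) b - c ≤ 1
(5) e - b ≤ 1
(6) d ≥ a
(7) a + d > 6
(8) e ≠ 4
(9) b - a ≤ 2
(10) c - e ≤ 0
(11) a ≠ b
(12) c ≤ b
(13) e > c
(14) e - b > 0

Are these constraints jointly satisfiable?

Unsatisfiable

Constraints 1, 2, and 4 give b − d ≥ -5, d − c ≥ 7, c − b ≥ -1.
Adding all 3 inequalities: the left sides telescope to 0, and the right sides sum to (-5) + 7 + (-1) = 1. So 0 ≥ 1, which is false.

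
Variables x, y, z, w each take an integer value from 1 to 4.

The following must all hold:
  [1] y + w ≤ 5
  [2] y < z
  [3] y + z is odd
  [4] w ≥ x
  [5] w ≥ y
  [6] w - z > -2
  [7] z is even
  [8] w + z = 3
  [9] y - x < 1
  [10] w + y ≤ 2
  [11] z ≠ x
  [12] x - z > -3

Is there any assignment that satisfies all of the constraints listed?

Satisfiable

The assignment x = 1, y = 1, z = 2, w = 1 works:
  constraint 1 holds since y + w = 2.
  constraint 6 holds since w - z = -1.
  constraint 8 holds since w + z = 3.
The rest check out directly.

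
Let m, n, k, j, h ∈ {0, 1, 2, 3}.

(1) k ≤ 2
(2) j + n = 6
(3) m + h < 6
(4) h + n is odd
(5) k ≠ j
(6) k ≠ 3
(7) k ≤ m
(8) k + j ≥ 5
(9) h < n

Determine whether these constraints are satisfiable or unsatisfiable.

Satisfiable

Setting (m, n, k, j, h) = (2, 3, 2, 3, 2) satisfies everything: constraint 2: j + n = 6; constraint 3: m + h = 4; constraint 8: k + j = 5, and the others follow.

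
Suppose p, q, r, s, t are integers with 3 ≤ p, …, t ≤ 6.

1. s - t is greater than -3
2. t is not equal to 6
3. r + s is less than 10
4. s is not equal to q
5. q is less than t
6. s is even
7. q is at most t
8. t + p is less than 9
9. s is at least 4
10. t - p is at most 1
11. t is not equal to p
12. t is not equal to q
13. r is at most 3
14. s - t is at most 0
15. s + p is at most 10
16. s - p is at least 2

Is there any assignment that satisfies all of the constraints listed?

Unsatisfiable

Constraints 10, 14, and 16 give p − t ≥ -1, t − s ≥ 0, s − p ≥ 2.
Adding all 3 inequalities: the left sides telescope to 0, and the right sides sum to (-1) + 0 + 2 = 1. So 0 ≥ 1, which is false.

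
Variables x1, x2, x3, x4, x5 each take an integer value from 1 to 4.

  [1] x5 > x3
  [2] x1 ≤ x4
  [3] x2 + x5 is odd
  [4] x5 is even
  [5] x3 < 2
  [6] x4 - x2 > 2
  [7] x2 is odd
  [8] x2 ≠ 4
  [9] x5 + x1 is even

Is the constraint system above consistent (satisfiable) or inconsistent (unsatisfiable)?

One satisfying assignment is x1 = 4, x2 = 1, x3 = 1, x4 = 4, x5 = 2.
For the less obvious constraints — constraint 3: x2 + x5 = 3 is odd; constraint 4: x5 = 2 is even; constraint 6: x4 - x2 = 3 — and the others hold by inspection.

Satisfiable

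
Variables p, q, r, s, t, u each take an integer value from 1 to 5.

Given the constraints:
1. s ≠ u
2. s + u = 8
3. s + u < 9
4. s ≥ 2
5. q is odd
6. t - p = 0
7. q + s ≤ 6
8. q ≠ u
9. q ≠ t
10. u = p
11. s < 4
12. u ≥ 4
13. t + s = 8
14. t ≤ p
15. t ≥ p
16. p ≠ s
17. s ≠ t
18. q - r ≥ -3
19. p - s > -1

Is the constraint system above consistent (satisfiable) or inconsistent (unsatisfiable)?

Satisfiable

Take p = 5, q = 3, r = 5, s = 3, t = 5, u = 5. Then constraint 2: s + u = 8; constraint 3: s + u = 8; constraint 6: t - p = 0, and every other listed constraint is also met.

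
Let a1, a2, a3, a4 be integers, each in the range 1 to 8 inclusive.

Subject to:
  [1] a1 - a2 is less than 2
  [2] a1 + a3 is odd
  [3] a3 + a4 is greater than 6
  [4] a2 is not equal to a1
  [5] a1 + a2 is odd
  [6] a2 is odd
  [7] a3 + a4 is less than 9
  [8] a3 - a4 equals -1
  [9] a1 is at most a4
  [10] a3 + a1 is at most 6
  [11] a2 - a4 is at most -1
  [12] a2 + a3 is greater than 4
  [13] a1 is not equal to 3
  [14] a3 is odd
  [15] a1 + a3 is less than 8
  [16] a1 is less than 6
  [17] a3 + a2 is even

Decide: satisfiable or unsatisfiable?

Satisfiable

Take a1 = 2, a2 = 3, a3 = 3, a4 = 4. Then constraint 1: a1 - a2 = -1; constraint 3: a3 + a4 = 7, and every other listed constraint is also met.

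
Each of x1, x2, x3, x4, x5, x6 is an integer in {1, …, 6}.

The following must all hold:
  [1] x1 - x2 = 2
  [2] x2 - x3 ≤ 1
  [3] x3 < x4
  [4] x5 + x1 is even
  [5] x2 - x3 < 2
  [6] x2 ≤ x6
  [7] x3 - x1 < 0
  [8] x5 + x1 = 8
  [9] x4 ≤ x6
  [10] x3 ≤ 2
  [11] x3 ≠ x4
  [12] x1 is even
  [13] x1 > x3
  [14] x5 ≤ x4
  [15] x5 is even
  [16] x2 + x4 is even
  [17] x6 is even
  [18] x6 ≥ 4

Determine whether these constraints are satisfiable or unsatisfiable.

Take x1 = 4, x2 = 2, x3 = 1, x4 = 6, x5 = 4, x6 = 6. Then constraint 1: x1 - x2 = 2; constraint 2: x2 - x3 = 1, and every other listed constraint is also met.

Satisfiable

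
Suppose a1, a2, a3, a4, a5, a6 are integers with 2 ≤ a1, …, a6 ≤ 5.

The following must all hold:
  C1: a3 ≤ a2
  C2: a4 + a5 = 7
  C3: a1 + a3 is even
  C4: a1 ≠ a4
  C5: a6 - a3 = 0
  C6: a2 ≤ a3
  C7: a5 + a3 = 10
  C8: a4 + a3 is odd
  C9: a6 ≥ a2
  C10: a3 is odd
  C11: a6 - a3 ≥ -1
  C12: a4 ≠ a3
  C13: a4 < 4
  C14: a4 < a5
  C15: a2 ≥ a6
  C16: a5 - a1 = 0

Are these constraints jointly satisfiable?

Satisfiable

The assignment a1 = 5, a2 = 5, a3 = 5, a4 = 2, a5 = 5, a6 = 5 works:
  constraint 2 holds since a4 + a5 = 7.
  constraint 5 holds since a6 - a3 = 0.
The rest check out directly.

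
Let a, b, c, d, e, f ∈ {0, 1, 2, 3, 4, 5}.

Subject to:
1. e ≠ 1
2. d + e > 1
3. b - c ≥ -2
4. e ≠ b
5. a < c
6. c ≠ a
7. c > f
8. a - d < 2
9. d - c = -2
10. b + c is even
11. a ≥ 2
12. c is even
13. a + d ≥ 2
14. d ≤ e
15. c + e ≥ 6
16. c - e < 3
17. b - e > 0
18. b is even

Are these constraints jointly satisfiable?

Take a = 3, b = 4, c = 4, d = 2, e = 2, f = 2. Then constraint 2: d + e = 4; constraint 3: b - c = 0; constraint 8: a - d = 1, and every other listed constraint is also met.

Satisfiable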